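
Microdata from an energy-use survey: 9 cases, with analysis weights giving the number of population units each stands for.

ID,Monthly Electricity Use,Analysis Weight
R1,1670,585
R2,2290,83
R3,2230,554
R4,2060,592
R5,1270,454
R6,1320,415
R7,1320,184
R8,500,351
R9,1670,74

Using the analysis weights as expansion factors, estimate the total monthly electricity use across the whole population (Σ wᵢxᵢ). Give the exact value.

5288300

Weighted total = 5288300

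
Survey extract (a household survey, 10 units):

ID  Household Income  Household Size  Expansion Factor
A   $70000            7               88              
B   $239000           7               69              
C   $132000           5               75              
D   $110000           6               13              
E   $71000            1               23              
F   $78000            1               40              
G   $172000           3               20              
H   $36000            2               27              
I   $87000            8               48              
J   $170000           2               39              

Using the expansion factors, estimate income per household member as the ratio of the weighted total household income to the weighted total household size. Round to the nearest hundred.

24600

Σ wᵢ·y = 70000×88 + 239000×69 + 132000×75 + 110000×13 + 71000×23 + 78000×40 + 172000×20 + 36000×27 + 87000×48 + 170000×39
  = 53952000
Σ wᵢ·x = 7×88 + 7×69 + 5×75 + 6×13 + 1×23 + 1×40 + 3×20 + 2×27 + 8×48 + 2×39
  = 616 + 483 + 375 + 78 + 23 + 40 + 60 + 54 + 384 + 78 = 2191
Ratio = 53952000 / 2191 = 24624.372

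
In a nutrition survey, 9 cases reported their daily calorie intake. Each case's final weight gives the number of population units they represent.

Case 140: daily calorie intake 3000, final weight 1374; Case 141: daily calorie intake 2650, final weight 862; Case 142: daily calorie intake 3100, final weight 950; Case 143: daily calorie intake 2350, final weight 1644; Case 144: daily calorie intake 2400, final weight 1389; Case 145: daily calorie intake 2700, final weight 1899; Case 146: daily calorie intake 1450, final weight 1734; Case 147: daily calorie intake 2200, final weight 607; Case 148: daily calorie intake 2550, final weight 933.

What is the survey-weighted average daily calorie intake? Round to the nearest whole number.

Weighted sum = 3000×1374 + 2650×862 + 3100×950 + 2350×1644 + 2400×1389 + 2700×1899 + 1450×1734 + 2200×607 + 2550×933
  = 4122000 + 2284300 + 2945000 + 3863400 + 3333600 + 5127300 + 2514300 + 1335400 + 2379150 = 27904450
Sum of weights = 1374 + 862 + 950 + 1644 + 1389 + 1899 + 1734 + 607 + 933 = 11392
Weighted mean = 27904450 / 11392 = 2449.4777

2449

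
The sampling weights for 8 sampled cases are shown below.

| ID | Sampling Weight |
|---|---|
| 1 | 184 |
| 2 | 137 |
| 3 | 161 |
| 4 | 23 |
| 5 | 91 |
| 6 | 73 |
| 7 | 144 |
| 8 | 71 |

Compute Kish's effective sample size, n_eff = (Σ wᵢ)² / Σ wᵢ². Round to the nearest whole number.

7

Σ wᵢ = 884
Σ wᵢ² = 33856 + 18769 + 25921 + 529 + 8281 + 5329 + 20736 + 5041 = 118462
n_eff = 884² / 118462 = 781456 / 118462 = 6.5966808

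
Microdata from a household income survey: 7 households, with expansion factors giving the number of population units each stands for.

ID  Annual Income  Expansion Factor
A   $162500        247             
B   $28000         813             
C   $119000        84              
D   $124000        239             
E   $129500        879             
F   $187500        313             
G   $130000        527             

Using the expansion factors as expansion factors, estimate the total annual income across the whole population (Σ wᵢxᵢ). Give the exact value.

Weighted total = 162500×247 + 28000×813 + 119000×84 + 124000×239 + 129500×879 + 187500×313 + 130000×527
  = 40137500 + 22764000 + 9996000 + 29636000 + 113830500 + 58687500 + 68510000 = 343561500

343561500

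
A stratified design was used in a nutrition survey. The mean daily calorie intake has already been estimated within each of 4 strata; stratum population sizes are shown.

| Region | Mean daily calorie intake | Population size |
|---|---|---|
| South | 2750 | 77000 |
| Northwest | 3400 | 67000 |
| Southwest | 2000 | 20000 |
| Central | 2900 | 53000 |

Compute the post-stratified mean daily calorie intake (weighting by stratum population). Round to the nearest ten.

Σ Nₕ·x̄ₕ = 2750×77000 + 3400×67000 + 2000×20000 + 2900×53000
  = 211750000 + 227800000 + 40000000 + 153700000 = 633250000
Σ Nₕ = 77000 + 67000 + 20000 + 53000 = 217000
Overall mean = 633250000 / 217000 = 2918.2028

2920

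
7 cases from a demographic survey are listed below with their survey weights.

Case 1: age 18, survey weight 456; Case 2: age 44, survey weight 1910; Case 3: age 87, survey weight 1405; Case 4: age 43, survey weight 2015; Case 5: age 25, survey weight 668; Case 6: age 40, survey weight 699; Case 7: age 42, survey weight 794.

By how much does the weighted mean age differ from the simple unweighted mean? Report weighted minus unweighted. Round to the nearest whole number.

5

Unweighted sum = 18 + 44 + 87 + 43 + 25 + 40 + 42 = 299
Unweighted mean = 299 / 7 = 42.714286
Weighted sum = 18×456 + 44×1910 + 87×1405 + 43×2015 + 25×668 + 40×699 + 42×794
  = 379136
Sum of weights = 456 + 1910 + 1405 + 2015 + 668 + 699 + 794 = 7947
Weighted mean = 379136 / 7947 = 47.708066
Difference (weighted minus unweighted) = 4.9937802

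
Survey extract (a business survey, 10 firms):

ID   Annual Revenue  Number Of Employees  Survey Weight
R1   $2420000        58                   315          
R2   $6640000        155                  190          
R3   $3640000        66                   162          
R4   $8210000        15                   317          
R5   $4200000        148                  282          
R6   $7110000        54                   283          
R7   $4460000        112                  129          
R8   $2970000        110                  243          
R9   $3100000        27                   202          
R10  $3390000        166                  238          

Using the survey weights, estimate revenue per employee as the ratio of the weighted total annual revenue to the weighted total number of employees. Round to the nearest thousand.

54000

Σ wᵢ·y = 2420000×315 + 6640000×190 + 3640000×162 + 8210000×317 + 4200000×282 + 7110000×283 + 4460000×129 + 2970000×243 + 3100000×202 + 3390000×238
  = 762300000 + 1261600000 + 589680000 + 2602570000 + 1184400000 + 2012130000 + 575340000 + 721710000 + 626200000 + 806820000 = 11142750000
Σ wᵢ·x = 58×315 + 155×190 + 66×162 + 15×317 + 148×282 + 54×283 + 112×129 + 110×243 + 27×202 + 166×238
  = 206325
Ratio = 11142750000 / 206325 = 54005.816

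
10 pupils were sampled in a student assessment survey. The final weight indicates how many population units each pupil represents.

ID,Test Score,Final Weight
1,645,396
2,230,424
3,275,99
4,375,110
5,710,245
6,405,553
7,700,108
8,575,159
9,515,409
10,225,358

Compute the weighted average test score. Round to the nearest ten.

450

Weighted sum = 645×396 + 230×424 + 275×99 + 375×110 + 710×245 + 405×553 + 700×108 + 575×159 + 515×409 + 225×358
  = 255420 + 97520 + 27225 + 41250 + 173950 + 223965 + 75600 + 91425 + 210635 + 80550 = 1277540
Sum of weights = 396 + 424 + 99 + 110 + 245 + 553 + 108 + 159 + 409 + 358 = 2861
Weighted mean = 1277540 / 2861 = 446.53618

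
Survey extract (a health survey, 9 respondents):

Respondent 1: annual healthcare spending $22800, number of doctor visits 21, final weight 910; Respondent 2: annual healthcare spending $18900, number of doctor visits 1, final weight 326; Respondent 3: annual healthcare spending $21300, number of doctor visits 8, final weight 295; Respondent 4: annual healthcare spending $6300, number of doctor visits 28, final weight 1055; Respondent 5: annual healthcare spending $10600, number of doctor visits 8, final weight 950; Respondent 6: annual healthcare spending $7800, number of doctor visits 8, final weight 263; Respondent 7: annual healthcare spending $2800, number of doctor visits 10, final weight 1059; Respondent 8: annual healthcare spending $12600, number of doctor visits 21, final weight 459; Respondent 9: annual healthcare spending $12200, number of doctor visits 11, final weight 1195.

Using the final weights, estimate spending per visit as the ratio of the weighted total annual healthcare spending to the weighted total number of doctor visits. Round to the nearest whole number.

Σ wᵢ·y = 22800×910 + 18900×326 + 21300×295 + 6300×1055 + 10600×950 + 7800×263 + 2800×1059 + 12600×459 + 12200×1195
  = 20748000 + 6161400 + 6283500 + 6646500 + 10070000 + 2051400 + 2965200 + 5783400 + 14579000 = 75288400
Σ wᵢ·x = 21×910 + 1×326 + 8×295 + 28×1055 + 8×950 + 8×263 + 10×1059 + 21×459 + 11×1195
  = 19110 + 326 + 2360 + 29540 + 7600 + 2104 + 10590 + 9639 + 13145 = 94414
Ratio = 75288400 / 94414 = 797.42835

797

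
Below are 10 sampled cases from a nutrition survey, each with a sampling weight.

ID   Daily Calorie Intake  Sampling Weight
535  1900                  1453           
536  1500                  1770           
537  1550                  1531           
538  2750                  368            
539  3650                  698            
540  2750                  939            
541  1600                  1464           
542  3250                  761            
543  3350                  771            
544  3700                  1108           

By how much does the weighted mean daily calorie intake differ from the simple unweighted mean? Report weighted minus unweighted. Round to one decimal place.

-259.1

Unweighted sum = 1900 + 1500 + 1550 + 2750 + 3650 + 2750 + 1600 + 3250 + 3350 + 3700 = 26000
Unweighted mean = 26000 / 10 = 2600
Weighted sum = 1900×1453 + 1500×1770 + 1550×1531 + 2750×368 + 3650×698 + 2750×939 + 1600×1464 + 3250×761 + 3350×771 + 3700×1108
  = 25428800
Sum of weights = 1453 + 1770 + 1531 + 368 + 698 + 939 + 1464 + 761 + 771 + 1108 = 10863
Weighted mean = 25428800 / 10863 = 2340.8635
Difference (weighted minus unweighted) = -259.13652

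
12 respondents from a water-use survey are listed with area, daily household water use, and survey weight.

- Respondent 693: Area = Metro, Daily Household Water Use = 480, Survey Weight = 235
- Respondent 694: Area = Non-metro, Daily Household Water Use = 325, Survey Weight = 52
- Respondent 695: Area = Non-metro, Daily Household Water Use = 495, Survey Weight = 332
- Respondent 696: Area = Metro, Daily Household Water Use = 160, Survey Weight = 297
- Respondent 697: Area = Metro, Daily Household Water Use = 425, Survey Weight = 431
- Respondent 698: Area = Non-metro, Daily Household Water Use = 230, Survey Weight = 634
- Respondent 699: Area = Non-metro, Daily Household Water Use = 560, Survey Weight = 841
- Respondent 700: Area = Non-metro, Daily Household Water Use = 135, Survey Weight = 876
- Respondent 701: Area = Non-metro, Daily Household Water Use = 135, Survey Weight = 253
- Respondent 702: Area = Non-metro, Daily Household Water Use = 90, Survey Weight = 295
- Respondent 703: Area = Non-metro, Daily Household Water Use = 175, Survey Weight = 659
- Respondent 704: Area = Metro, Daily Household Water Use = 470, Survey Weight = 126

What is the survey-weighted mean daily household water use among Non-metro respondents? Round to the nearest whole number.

Non-metro rows: 694, 695, 698, 699, 700, 701, 702, 703
Weighted sum = 325×52 + 495×332 + 230×634 + 560×841 + 135×876 + 135×253 + 90×295 + 175×659
  = 16900 + 164340 + 145820 + 470960 + 118260 + 34155 + 26550 + 115325 = 1092310
Sum of weights = 52 + 332 + 634 + 841 + 876 + 253 + 295 + 659 = 3942
Weighted mean = 1092310 / 3942 = 277.09538

277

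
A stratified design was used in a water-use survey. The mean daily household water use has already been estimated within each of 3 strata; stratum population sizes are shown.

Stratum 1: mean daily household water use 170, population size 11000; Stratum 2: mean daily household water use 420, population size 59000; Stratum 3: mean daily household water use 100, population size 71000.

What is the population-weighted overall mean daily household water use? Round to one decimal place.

Σ Nₕ·x̄ₕ = 33750000
Σ Nₕ = 11000 + 59000 + 71000 = 141000
Overall mean = 33750000 / 141000 = 239.3617

239.4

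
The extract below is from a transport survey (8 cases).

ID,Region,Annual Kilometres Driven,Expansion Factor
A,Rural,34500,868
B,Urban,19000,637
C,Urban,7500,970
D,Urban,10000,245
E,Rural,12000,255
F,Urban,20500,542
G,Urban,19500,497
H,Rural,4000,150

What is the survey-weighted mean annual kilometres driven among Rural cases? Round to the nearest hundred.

26400

Rural rows: A, E, H
Weighted sum = 34500×868 + 12000×255 + 4000×150
  = 29946000 + 3060000 + 600000 = 33606000
Sum of weights = 868 + 255 + 150 = 1273
Weighted mean = 33606000 / 1273 = 26399.057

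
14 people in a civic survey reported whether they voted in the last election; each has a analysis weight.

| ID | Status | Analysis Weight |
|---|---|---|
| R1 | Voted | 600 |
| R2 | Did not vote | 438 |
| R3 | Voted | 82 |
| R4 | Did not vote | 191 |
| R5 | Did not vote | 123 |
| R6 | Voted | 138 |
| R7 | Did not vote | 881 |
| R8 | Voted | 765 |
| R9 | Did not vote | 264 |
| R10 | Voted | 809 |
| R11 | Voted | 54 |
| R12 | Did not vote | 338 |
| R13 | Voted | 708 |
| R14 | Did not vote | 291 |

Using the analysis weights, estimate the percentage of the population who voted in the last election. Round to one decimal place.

Sum of weights for 'Voted' = 600 + 82 + 138 + 765 + 809 + 54 + 708 = 3156
Total weight = 5682
Weighted proportion = 3156 / 5682 = 0.55543823 → 55.543823%

55.5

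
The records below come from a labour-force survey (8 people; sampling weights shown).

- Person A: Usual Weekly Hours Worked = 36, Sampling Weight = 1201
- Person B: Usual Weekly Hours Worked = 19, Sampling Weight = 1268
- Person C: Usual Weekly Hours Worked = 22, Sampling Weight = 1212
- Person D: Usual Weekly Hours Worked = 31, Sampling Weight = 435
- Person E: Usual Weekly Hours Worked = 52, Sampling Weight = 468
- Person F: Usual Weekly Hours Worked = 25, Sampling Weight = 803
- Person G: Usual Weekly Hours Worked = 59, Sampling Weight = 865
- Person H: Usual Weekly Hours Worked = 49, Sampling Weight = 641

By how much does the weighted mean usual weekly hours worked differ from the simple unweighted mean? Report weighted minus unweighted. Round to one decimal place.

Unweighted sum = 36 + 19 + 22 + 31 + 52 + 25 + 59 + 49 = 293
Unweighted mean = 293 / 8 = 36.625
Weighted sum = 36×1201 + 19×1268 + 22×1212 + 31×435 + 52×468 + 25×803 + 59×865 + 49×641
  = 43236 + 24092 + 26664 + 13485 + 24336 + 20075 + 51035 + 31409 = 234332
Sum of weights = 1201 + 1268 + 1212 + 435 + 468 + 803 + 865 + 641 = 6893
Weighted mean = 234332 / 6893 = 33.995648
Difference (weighted minus unweighted) = -2.6293522

-2.6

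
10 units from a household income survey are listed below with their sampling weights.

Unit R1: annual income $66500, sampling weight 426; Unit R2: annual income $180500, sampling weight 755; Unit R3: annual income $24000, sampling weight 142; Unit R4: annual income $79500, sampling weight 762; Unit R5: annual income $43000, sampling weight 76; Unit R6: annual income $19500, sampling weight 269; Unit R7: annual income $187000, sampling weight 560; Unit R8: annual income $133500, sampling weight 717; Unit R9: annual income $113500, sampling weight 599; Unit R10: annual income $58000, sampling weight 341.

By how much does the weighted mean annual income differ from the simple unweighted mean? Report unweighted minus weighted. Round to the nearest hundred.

Unweighted sum = 66500 + 180500 + 24000 + 79500 + 43000 + 19500 + 187000 + 133500 + 113500 + 58000 = 905000
Unweighted mean = 905000 / 10 = 90500
Weighted sum = 66500×426 + 180500×755 + 24000×142 + 79500×762 + 43000×76 + 19500×269 + 187000×560 + 133500×717 + 113500×599 + 58000×341
  = 28329000 + 136277500 + 3408000 + 60579000 + 3268000 + 5245500 + 104720000 + 95719500 + 67986500 + 19778000 = 525311000
Sum of weights = 426 + 755 + 142 + 762 + 76 + 269 + 560 + 717 + 599 + 341 = 4647
Weighted mean = 525311000 / 4647 = 113043.04
Difference (unweighted minus weighted) = -22543.039

-22500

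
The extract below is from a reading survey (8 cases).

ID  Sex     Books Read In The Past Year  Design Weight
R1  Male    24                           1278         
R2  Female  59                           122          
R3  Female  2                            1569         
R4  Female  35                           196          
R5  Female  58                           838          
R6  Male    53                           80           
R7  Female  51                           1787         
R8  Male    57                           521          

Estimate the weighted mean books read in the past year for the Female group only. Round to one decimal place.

34.8

Female rows: R2, R3, R4, R5, R7
Weighted sum = 59×122 + 2×1569 + 35×196 + 58×838 + 51×1787
  = 7198 + 3138 + 6860 + 48604 + 91137 = 156937
Sum of weights = 122 + 1569 + 196 + 838 + 1787 = 4512
Weighted mean = 156937 / 4512 = 34.782137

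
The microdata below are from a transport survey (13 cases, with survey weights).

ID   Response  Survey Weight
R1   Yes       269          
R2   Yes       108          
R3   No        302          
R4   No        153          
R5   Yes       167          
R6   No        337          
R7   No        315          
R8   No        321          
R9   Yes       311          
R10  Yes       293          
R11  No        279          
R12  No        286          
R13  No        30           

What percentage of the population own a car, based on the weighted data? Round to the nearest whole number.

Sum of weights for 'Yes' = 269 + 108 + 167 + 311 + 293 = 1148
Total weight = 3171
Weighted proportion = 1148 / 3171 = 0.36203091 → 36.203091%

36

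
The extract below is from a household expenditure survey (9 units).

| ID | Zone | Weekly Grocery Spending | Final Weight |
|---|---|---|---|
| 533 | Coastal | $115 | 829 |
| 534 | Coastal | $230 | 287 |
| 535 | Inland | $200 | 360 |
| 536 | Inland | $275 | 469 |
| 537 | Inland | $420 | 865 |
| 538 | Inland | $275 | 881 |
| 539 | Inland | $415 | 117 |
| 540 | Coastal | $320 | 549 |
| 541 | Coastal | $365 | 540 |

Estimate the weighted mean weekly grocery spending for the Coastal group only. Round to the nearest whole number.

242

Coastal rows: 533, 534, 540, 541
Weighted sum = 115×829 + 230×287 + 320×549 + 365×540
  = 95335 + 66010 + 175680 + 197100 = 534125
Sum of weights = 829 + 287 + 549 + 540 = 2205
Weighted mean = 534125 / 2205 = 242.23356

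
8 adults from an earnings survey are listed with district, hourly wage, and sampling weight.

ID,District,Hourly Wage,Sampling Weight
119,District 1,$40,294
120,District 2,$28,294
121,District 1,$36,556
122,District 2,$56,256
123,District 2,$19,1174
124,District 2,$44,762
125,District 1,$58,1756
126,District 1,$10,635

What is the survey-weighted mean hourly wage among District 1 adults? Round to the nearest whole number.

43

District 1 rows: 119, 121, 125, 126
Weighted sum = 40×294 + 36×556 + 58×1756 + 10×635
  = 139974
Sum of weights = 294 + 556 + 1756 + 635 = 3241
Weighted mean = 139974 / 3241 = 43.188522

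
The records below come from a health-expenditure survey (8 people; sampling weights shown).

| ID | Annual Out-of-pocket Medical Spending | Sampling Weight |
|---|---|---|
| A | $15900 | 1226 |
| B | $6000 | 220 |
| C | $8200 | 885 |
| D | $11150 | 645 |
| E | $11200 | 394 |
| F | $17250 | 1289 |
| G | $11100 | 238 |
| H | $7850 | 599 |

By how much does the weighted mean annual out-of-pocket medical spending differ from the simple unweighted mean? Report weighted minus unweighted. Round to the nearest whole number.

1520

Unweighted sum = 15900 + 6000 + 8200 + 11150 + 11200 + 17250 + 11100 + 7850 = 88650
Unweighted mean = 88650 / 8 = 11081.25
Weighted sum = 15900×1226 + 6000×220 + 8200×885 + 11150×645 + 11200×394 + 17250×1289 + 11100×238 + 7850×599
  = 69254150
Sum of weights = 5496
Weighted mean = 69254150 / 5496 = 12600.828
Difference (weighted minus unweighted) = 1519.5779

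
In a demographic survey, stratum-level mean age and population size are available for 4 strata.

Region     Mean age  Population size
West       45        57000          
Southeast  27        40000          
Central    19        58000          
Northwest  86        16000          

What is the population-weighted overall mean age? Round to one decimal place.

Σ Nₕ·x̄ₕ = 45×57000 + 27×40000 + 19×58000 + 86×16000
  = 2565000 + 1080000 + 1102000 + 1376000 = 6123000
Σ Nₕ = 57000 + 40000 + 58000 + 16000 = 171000
Overall mean = 6123000 / 171000 = 35.807018

35.8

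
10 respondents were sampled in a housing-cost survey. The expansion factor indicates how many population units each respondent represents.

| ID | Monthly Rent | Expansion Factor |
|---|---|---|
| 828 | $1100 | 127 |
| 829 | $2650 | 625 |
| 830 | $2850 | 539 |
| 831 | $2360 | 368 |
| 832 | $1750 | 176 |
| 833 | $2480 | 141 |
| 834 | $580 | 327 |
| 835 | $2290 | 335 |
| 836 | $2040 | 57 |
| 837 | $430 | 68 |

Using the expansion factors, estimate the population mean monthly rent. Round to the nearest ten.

2160

Weighted sum = 5960590
Sum of weights = 2763
Weighted mean = 5960590 / 2763 = 2157.2892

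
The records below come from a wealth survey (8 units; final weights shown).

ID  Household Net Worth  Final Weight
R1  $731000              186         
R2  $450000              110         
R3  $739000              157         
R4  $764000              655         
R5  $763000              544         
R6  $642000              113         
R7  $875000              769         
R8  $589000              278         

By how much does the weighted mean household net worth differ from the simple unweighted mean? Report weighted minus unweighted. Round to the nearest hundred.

62000

Unweighted sum = 731000 + 450000 + 739000 + 764000 + 763000 + 642000 + 875000 + 589000 = 5553000
Unweighted mean = 5553000 / 8 = 694125
Weighted sum = 731000×186 + 450000×110 + 739000×157 + 764000×655 + 763000×544 + 642000×113 + 875000×769 + 589000×278
  = 135966000 + 49500000 + 116023000 + 500420000 + 415072000 + 72546000 + 672875000 + 163742000 = 2126144000
Sum of weights = 2812
Weighted mean = 2126144000 / 2812 = 756096.73
Difference (weighted minus unweighted) = 61971.728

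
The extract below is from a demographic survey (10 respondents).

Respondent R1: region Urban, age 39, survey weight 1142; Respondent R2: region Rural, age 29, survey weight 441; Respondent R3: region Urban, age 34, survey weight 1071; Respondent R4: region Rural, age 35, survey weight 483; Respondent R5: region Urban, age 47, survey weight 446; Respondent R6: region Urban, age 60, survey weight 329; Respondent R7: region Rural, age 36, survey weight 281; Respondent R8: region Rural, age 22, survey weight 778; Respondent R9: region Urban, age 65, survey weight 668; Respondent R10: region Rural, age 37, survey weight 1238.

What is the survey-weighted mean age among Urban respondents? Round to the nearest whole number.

Urban rows: R1, R3, R5, R6, R9
Weighted sum = 39×1142 + 34×1071 + 47×446 + 60×329 + 65×668
  = 165074
Sum of weights = 1142 + 1071 + 446 + 329 + 668 = 3656
Weighted mean = 165074 / 3656 = 45.151532

45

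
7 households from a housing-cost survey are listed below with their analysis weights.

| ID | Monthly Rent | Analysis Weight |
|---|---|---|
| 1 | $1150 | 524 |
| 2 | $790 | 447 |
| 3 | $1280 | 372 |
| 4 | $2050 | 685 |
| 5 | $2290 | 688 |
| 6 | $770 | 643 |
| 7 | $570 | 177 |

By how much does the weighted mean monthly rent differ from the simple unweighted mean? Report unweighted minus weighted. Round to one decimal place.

Unweighted sum = 1150 + 790 + 1280 + 2050 + 2290 + 770 + 570 = 8900
Unweighted mean = 8900 / 7 = 1271.4286
Weighted sum = 1150×524 + 790×447 + 1280×372 + 2050×685 + 2290×688 + 770×643 + 570×177
  = 5007660
Sum of weights = 524 + 447 + 372 + 685 + 688 + 643 + 177 = 3536
Weighted mean = 5007660 / 3536 = 1416.1934
Difference (unweighted minus weighted) = -144.76487

-144.8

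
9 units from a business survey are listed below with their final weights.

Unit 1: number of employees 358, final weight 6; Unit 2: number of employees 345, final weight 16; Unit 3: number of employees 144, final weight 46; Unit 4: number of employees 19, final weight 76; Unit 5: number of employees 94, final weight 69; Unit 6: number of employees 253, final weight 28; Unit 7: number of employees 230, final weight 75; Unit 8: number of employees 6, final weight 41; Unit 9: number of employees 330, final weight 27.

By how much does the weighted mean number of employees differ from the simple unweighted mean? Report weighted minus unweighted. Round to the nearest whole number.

-53

Unweighted sum = 358 + 345 + 144 + 19 + 94 + 253 + 230 + 6 + 330 = 1779
Unweighted mean = 1779 / 9 = 197.66667
Weighted sum = 358×6 + 345×16 + 144×46 + 19×76 + 94×69 + 253×28 + 230×75 + 6×41 + 330×27
  = 55712
Sum of weights = 6 + 16 + 46 + 76 + 69 + 28 + 75 + 41 + 27 = 384
Weighted mean = 55712 / 384 = 145.08333
Difference (weighted minus unweighted) = -52.583333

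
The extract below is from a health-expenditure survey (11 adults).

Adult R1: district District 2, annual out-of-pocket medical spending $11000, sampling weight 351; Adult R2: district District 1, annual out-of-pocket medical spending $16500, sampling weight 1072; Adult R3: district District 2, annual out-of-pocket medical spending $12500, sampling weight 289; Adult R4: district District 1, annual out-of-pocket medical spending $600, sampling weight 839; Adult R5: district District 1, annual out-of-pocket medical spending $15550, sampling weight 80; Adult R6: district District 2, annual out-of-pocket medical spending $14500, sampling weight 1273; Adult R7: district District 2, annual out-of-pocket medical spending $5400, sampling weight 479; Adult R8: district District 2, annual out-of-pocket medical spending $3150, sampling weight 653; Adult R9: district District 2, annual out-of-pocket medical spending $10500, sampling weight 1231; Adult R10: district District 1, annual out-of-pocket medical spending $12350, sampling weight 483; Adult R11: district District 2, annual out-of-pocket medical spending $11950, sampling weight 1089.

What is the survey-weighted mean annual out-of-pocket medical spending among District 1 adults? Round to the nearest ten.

District 1 rows: R2, R4, R5, R10
Weighted sum = 16500×1072 + 600×839 + 15550×80 + 12350×483
  = 17688000 + 503400 + 1244000 + 5965050 = 25400450
Sum of weights = 1072 + 839 + 80 + 483 = 2474
Weighted mean = 25400450 / 2474 = 10266.956

10270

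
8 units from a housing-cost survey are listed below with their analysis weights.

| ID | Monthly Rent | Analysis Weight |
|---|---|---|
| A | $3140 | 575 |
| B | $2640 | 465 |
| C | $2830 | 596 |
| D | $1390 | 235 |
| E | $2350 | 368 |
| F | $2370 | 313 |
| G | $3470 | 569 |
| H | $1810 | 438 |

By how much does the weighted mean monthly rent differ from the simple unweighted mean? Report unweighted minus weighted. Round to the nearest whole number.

Unweighted sum = 3140 + 2640 + 2830 + 1390 + 2350 + 2370 + 3470 + 1810 = 20000
Unweighted mean = 20000 / 8 = 2500
Weighted sum = 3140×575 + 2640×465 + 2830×596 + 1390×235 + 2350×368 + 2370×313 + 3470×569 + 1810×438
  = 1805500 + 1227600 + 1686680 + 326650 + 864800 + 741810 + 1974430 + 792780 = 9420250
Sum of weights = 575 + 465 + 596 + 235 + 368 + 313 + 569 + 438 = 3559
Weighted mean = 9420250 / 3559 = 2646.8811
Difference (unweighted minus weighted) = -146.88115

-147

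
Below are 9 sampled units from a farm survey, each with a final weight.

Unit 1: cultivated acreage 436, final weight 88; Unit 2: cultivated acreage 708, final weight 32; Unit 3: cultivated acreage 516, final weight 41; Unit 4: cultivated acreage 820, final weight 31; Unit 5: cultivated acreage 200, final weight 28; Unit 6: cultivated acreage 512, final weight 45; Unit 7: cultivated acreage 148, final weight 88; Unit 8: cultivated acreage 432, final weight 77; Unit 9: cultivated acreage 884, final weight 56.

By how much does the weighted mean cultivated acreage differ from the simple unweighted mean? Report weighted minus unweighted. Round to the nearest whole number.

Unweighted sum = 4656
Unweighted mean = 4656 / 9 = 517.33333
Weighted sum = 436×88 + 708×32 + 516×41 + 820×31 + 200×28 + 512×45 + 148×88 + 432×77 + 884×56
  = 38368 + 22656 + 21156 + 25420 + 5600 + 23040 + 13024 + 33264 + 49504 = 232032
Sum of weights = 88 + 32 + 41 + 31 + 28 + 45 + 88 + 77 + 56 = 486
Weighted mean = 232032 / 486 = 477.4321
Difference (weighted minus unweighted) = -39.901235

-40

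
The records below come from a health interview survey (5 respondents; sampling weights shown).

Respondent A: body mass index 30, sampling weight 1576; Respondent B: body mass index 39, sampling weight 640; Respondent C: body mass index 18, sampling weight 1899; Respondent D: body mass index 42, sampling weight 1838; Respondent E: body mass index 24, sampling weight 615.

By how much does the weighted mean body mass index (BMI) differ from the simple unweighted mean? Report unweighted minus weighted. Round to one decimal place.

0.4

Unweighted sum = 30 + 39 + 18 + 42 + 24 = 153
Unweighted mean = 153 / 5 = 30.6
Weighted sum = 30×1576 + 39×640 + 18×1899 + 42×1838 + 24×615
  = 47280 + 24960 + 34182 + 77196 + 14760 = 198378
Sum of weights = 1576 + 640 + 1899 + 1838 + 615 = 6568
Weighted mean = 198378 / 6568 = 30.203715
Difference (unweighted minus weighted) = 0.39628502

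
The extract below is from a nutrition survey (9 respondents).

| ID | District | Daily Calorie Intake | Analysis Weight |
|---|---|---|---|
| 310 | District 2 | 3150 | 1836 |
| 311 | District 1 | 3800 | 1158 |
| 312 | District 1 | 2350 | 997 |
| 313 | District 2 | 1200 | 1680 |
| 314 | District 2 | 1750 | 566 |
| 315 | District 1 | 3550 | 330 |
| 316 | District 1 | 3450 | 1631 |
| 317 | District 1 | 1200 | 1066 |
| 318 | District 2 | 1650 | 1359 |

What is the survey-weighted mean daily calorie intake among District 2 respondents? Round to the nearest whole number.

2028

District 2 rows: 310, 313, 314, 318
Weighted sum = 11032250
Sum of weights = 1836 + 1680 + 566 + 1359 = 5441
Weighted mean = 11032250 / 5441 = 2027.6144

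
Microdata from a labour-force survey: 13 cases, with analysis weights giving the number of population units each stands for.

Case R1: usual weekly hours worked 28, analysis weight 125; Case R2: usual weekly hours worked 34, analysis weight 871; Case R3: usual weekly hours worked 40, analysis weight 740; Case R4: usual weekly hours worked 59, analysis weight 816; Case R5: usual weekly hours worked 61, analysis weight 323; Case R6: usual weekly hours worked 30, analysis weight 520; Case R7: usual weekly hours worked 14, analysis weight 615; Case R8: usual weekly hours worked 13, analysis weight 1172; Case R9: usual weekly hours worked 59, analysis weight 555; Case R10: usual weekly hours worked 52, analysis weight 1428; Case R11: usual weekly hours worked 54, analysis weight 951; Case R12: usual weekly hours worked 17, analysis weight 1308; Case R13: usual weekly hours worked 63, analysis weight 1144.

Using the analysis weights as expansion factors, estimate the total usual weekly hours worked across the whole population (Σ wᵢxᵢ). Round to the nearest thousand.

423000

Weighted total = 422670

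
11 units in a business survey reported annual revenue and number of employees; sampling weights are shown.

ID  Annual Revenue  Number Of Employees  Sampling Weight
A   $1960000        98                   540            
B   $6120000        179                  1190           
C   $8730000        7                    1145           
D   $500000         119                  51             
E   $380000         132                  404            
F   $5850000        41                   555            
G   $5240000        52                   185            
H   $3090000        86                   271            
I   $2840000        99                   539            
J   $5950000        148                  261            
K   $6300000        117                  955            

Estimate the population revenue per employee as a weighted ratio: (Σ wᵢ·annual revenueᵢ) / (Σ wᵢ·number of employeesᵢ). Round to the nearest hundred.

Σ wᵢ·y = 1960000×540 + 6120000×1190 + 8730000×1145 + 500000×51 + 380000×404 + 5850000×555 + 5240000×185 + 3090000×271 + 2840000×539 + 5950000×261 + 6300000×955
  = 32669820000
Σ wᵢ·x = 98×540 + 179×1190 + 7×1145 + 119×51 + 132×404 + 41×555 + 52×185 + 86×271 + 99×539 + 148×261 + 117×955
  = 592747
Ratio = 32669820000 / 592747 = 55115.96

55100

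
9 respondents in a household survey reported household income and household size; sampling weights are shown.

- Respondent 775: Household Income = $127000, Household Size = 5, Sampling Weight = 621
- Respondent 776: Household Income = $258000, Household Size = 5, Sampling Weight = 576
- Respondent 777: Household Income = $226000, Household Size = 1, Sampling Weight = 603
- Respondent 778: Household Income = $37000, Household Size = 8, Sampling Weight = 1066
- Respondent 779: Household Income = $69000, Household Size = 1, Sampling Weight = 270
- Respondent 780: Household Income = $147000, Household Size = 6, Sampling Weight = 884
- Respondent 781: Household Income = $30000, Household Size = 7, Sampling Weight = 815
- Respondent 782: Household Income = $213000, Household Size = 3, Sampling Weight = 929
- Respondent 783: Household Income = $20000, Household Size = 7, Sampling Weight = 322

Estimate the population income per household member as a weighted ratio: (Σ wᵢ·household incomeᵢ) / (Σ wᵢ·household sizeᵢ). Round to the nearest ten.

24830

Σ wᵢ·y = 127000×621 + 258000×576 + 226000×603 + 37000×1066 + 69000×270 + 147000×884 + 30000×815 + 213000×929 + 20000×322
  = 78867000 + 148608000 + 136278000 + 39442000 + 18630000 + 129948000 + 24450000 + 197877000 + 6440000 = 780540000
Σ wᵢ·x = 31436
Ratio = 780540000 / 31436 = 24829.495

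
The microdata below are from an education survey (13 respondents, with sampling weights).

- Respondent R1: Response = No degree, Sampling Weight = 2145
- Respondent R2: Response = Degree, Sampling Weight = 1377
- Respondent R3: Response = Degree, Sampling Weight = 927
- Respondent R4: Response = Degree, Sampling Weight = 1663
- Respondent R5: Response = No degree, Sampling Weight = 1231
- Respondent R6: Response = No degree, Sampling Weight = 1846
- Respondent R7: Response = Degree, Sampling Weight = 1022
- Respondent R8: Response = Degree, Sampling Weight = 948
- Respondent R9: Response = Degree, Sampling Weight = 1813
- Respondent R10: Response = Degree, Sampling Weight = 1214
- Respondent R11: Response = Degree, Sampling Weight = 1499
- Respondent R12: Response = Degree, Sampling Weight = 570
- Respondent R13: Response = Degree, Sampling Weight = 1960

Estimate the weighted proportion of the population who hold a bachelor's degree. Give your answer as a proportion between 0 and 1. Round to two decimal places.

0.71

Sum of weights for 'Degree' = 1377 + 927 + 1663 + 1022 + 948 + 1813 + 1214 + 1499 + 570 + 1960 = 12993
Total weight = 18215
Weighted proportion = 12993 / 18215 = 0.7133132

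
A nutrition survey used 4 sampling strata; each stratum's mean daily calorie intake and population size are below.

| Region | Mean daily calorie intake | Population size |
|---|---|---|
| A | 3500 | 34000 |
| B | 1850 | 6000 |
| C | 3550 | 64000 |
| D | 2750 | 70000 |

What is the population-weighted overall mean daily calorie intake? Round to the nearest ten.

Σ Nₕ·x̄ₕ = 3500×34000 + 1850×6000 + 3550×64000 + 2750×70000
  = 119000000 + 11100000 + 227200000 + 192500000 = 549800000
Σ Nₕ = 34000 + 6000 + 64000 + 70000 = 174000
Overall mean = 549800000 / 174000 = 3159.7701

3160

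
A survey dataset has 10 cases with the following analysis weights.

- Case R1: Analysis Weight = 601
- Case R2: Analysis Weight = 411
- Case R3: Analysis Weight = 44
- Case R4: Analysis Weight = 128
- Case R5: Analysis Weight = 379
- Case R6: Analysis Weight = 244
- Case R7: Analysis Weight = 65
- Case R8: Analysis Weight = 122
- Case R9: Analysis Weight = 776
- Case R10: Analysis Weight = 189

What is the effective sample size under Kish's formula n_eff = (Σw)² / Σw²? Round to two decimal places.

Σ wᵢ = 601 + 411 + 44 + 128 + 379 + 244 + 65 + 122 + 776 + 189 = 2959
Σ wᵢ² = 361201 + 168921 + 1936 + 16384 + 143641 + 59536 + 4225 + 14884 + 602176 + 35721 = 1408625
n_eff = 2959² / 1408625 = 8755681 / 1408625 = 6.2157643

6.22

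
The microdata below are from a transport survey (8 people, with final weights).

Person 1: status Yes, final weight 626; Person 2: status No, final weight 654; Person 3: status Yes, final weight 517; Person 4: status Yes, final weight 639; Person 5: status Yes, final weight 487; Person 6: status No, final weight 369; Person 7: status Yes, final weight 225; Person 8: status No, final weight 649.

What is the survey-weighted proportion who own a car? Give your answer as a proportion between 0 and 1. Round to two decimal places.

Sum of weights for 'Yes' = 626 + 517 + 639 + 487 + 225 = 2494
Total weight = 626 + 654 + 517 + 639 + 487 + 369 + 225 + 649 = 4166
Weighted proportion = 2494 / 4166 = 0.59865578

0.60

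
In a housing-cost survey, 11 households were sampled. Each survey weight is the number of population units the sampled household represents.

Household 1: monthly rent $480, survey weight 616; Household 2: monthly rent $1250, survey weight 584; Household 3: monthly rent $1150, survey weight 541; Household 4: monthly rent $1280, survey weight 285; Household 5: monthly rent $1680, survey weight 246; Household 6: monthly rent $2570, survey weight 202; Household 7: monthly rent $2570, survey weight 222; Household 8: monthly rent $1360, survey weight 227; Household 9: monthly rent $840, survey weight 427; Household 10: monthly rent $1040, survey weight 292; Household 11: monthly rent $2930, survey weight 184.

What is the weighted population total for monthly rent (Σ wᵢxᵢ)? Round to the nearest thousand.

Weighted total = 480×616 + 1250×584 + 1150×541 + 1280×285 + 1680×246 + 2570×202 + 2570×222 + 1360×227 + 840×427 + 1040×292 + 2930×184
  = 295680 + 730000 + 622150 + 364800 + 413280 + 519140 + 570540 + 308720 + 358680 + 303680 + 539120 = 5025790

5026000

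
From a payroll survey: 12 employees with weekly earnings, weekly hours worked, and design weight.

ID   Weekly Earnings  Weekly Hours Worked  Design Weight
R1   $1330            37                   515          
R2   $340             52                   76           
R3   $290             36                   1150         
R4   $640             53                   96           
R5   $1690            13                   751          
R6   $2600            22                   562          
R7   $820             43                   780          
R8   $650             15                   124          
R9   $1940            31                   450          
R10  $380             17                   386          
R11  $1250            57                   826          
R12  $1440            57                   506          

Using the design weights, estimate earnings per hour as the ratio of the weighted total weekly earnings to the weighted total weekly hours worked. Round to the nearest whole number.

Σ wᵢ·y = 1330×515 + 340×76 + 290×1150 + 640×96 + 1690×751 + 2600×562 + 820×780 + 650×124 + 1940×450 + 380×386 + 1250×826 + 1440×506
  = 7337140
Σ wᵢ·x = 37×515 + 52×76 + 36×1150 + 53×96 + 13×751 + 22×562 + 43×780 + 15×124 + 31×450 + 17×386 + 57×826 + 57×506
  = 223458
Ratio = 7337140 / 223458 = 32.834537

33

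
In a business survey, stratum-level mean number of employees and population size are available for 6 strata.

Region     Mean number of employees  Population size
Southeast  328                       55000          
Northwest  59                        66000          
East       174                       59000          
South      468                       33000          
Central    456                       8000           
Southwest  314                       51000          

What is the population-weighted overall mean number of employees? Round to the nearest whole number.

247

Σ Nₕ·x̄ₕ = 328×55000 + 59×66000 + 174×59000 + 468×33000 + 456×8000 + 314×51000
  = 18040000 + 3894000 + 10266000 + 15444000 + 3648000 + 16014000 = 67306000
Σ Nₕ = 55000 + 66000 + 59000 + 33000 + 8000 + 51000 = 272000
Overall mean = 67306000 / 272000 = 247.44853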